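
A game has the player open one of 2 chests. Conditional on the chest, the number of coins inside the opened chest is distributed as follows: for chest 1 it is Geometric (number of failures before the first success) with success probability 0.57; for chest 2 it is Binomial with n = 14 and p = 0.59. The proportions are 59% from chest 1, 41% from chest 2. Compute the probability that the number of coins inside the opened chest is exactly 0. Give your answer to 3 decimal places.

Conditional on each chest, P(X = 0): 1: 0.57; 2: 3.79292e-06.
By total probability, P(X = 0) = 0.59·0.57 + 0.41·3.79292e-06 = 0.336302.

0.336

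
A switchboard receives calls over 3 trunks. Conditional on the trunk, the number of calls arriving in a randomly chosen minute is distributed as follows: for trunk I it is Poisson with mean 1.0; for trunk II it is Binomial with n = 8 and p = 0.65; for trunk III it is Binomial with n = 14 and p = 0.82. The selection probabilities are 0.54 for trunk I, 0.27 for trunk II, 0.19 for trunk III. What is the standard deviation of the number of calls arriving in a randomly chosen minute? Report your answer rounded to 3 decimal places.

4.158

Per component, I: μ=1, E[X²]=2; II: μ=5.2, E[X²]=28.86; III: μ=11.48, E[X²]=133.857.
E[X] = 0.54·1 + 0.27·5.2 + 0.19·11.48 = 4.1252.
E[X²] = 0.54·2 + 0.27·28.86 + 0.19·133.857 = 34.305.
Var(X) = E[X²] − (E[X])² = 34.305 − 17.0173 = 17.2877.
SD(X) = √17.2877 = 4.15785.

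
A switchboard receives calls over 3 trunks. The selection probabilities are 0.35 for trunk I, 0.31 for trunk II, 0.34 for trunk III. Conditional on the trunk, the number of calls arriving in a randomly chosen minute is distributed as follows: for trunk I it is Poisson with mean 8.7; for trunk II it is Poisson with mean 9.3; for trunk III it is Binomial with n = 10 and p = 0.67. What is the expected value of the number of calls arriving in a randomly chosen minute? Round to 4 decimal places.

8.2060

Component means — I: 8.7; II: 9.3; III: 6.7.
E[X] = 0.35·8.7 + 0.31·9.3 + 0.34·6.7 = 8.206.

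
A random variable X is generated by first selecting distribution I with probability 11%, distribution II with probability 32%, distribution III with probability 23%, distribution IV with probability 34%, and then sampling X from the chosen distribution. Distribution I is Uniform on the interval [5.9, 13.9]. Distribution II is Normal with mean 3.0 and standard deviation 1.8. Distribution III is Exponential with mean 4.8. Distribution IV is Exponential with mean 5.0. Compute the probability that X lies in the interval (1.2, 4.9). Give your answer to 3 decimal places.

0.459

Conditional on each component, P(1.2 < X < 4.9): I: 0; II: 0.695759; III: 0.418506; IV: 0.411317.
By total probability, P(1.2 < X < 4.9) = 0.11·0 + 0.32·0.695759 + 0.23·0.418506 + 0.34·0.411317 = 0.458747.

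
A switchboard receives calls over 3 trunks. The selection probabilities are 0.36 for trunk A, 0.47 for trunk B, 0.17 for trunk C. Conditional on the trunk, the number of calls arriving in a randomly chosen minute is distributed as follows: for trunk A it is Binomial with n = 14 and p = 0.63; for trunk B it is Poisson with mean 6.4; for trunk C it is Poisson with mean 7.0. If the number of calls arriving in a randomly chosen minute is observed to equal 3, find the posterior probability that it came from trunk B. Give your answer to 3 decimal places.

Likelihoods P(X=3 | ·): A: 0.00161935; B: 0.0725945; C: 0.0521293.
Posterior ∝ prior × likelihood. Numerator for B: 0.47·0.0725945 = 0.0341194.
Normalizing constant: 0.36·0.00161935 + 0.47·0.0725945 + 0.17·0.0521293 = 0.0435644.
P(B | observation) = 0.0341194 / 0.0435644 = 0.783196.

0.783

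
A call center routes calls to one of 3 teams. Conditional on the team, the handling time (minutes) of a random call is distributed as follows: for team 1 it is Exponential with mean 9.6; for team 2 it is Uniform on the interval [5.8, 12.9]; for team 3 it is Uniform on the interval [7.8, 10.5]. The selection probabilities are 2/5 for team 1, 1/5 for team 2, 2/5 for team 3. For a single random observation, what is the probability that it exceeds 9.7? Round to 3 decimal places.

Conditional on each team, P(X > 9.7): 1: 0.364067; 2: 0.450704; 3: 0.296296.
By total probability, P(X > 9.7) = 0.4·0.364067 + 0.2·0.450704 + 0.4·0.296296 = 0.354286.

0.354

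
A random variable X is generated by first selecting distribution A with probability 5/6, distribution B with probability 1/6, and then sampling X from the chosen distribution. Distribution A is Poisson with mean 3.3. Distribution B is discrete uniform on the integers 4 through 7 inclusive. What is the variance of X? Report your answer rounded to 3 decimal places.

Per component, A: μ=3.3, E[X²]=14.19; B: μ=5.5, E[X²]=31.5.
E[X] = 0.833333·3.3 + 0.166667·5.5 = 3.66667.
E[X²] = 0.833333·14.19 + 0.166667·31.5 = 17.075.
Var(X) = E[X²] − (E[X])² = 17.075 − 13.4444 = 3.63056.

3.631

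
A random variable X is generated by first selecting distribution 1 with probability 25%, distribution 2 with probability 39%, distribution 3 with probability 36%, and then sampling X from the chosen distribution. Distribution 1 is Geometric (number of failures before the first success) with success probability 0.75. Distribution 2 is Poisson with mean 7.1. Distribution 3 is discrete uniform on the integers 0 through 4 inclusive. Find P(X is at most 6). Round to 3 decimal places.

0.780

Conditional on each component, P(X ≤ 6): 1: 0.999939; 2: 0.43492; 3: 1.
By total probability, P(X ≤ 6) = 0.25·0.999939 + 0.39·0.43492 + 0.36·1 = 0.779603.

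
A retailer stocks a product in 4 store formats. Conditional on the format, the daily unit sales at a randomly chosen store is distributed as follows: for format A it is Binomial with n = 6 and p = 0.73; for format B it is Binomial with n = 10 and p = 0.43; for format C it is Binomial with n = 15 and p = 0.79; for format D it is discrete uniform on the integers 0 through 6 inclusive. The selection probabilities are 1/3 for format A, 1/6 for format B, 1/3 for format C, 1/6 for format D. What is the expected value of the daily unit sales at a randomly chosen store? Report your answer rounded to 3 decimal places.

Component means — A: 4.38; B: 4.3; C: 11.85; D: 3.
E[X] = 0.333333·4.38 + 0.166667·4.3 + 0.333333·11.85 + 0.166667·3 = 6.62667.

6.627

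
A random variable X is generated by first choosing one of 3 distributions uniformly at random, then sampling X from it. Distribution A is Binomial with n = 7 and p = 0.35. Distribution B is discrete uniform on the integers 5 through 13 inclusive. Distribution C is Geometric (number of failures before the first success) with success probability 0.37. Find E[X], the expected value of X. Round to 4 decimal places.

4.3842

Component means — A: 2.45; B: 9; C: 1.7027.
E[X] = 0.333333·2.45 + 0.333333·9 + 0.333333·1.7027 = 4.38423.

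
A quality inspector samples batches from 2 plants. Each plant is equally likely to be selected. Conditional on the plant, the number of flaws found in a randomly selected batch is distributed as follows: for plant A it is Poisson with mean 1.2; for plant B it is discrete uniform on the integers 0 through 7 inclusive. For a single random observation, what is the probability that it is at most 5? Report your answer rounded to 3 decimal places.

Conditional on each plant, P(X ≤ 5): A: 0.9985; B: 0.75.
By total probability, P(X ≤ 5) = 0.5·0.9985 + 0.5·0.75 = 0.87425.

0.874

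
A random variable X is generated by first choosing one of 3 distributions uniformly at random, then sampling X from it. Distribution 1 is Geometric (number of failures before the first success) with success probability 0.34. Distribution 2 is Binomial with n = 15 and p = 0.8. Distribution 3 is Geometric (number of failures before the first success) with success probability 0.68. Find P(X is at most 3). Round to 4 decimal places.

Conditional on each component, P(X ≤ 3): 1: 0.810253; 2: 1.01125e-06; 3: 0.989514.
By total probability, P(X ≤ 3) = 0.333333·0.810253 + 0.333333·1.01125e-06 + 0.333333·0.989514 = 0.599923.

0.5999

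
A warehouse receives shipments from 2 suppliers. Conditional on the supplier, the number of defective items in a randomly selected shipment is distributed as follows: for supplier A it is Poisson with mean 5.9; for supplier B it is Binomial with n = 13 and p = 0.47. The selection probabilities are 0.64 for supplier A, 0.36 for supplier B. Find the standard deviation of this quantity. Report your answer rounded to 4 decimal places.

2.2253

Per component, A: μ=5.9, E[X²]=40.71; B: μ=6.11, E[X²]=40.5704.
E[X] = 0.64·5.9 + 0.36·6.11 = 5.9756.
E[X²] = 0.64·40.71 + 0.36·40.5704 = 40.6597.
Var(X) = E[X²] − (E[X])² = 40.6597 − 35.7078 = 4.95195.
SD(X) = √4.95195 = 2.2253.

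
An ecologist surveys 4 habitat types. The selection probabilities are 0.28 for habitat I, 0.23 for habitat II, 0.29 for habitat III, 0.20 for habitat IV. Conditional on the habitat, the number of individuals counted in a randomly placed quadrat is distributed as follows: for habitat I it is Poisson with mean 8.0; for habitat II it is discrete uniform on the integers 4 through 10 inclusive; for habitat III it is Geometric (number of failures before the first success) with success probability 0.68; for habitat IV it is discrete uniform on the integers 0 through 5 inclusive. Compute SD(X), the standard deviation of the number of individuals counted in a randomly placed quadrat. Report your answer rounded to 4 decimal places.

3.7842

Per component, I: μ=8, E[X²]=72; II: μ=7, E[X²]=53; III: μ=0.470588, E[X²]=0.913495; IV: μ=2.5, E[X²]=9.16667.
E[X] = 0.28·8 + 0.23·7 + 0.29·0.470588 + 0.2·2.5 = 4.48647.
E[X²] = 0.28·72 + 0.23·53 + 0.29·0.913495 + 0.2·9.16667 = 34.4482.
Var(X) = E[X²] − (E[X])² = 34.4482 − 20.1284 = 14.3198.
SD(X) = √14.3198 = 3.78415.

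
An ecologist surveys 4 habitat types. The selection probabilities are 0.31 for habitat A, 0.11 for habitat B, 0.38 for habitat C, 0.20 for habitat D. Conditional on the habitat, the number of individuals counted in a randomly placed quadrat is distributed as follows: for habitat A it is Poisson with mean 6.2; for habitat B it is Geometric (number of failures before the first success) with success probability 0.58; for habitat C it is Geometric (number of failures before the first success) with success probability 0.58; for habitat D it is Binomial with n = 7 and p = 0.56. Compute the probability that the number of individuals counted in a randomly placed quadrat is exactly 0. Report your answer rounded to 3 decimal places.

0.285

Conditional on each habitat, P(X = 0): A: 0.00202943; B: 0.58; C: 0.58; D: 0.00319278.
By total probability, P(X = 0) = 0.31·0.00202943 + 0.11·0.58 + 0.38·0.58 + 0.2·0.00319278 = 0.285468.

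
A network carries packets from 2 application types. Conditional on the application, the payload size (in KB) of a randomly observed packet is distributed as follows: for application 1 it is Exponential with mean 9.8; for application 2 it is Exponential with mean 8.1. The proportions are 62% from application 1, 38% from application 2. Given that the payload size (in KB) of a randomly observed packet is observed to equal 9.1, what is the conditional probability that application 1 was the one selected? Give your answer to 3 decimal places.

Likelihoods f(9.1 | ·): 1: 0.0403181; 2: 0.0401425.
Posterior ∝ prior × likelihood. Numerator for 1: 0.62·0.0403181 = 0.0249972.
Normalizing constant: 0.62·0.0403181 + 0.38·0.0401425 = 0.0402514.
P(1 | observation) = 0.0249972 / 0.0402514 = 0.621028.

0.621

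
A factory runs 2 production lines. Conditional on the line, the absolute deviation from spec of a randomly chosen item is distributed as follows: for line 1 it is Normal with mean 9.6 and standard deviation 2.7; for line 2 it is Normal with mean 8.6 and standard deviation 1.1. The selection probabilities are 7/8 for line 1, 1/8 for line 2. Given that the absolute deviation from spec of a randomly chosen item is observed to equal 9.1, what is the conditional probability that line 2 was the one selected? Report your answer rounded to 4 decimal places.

0.2434

Likelihoods f(9.1 | ·): 1: 0.145244; 2: 0.327079.
Posterior ∝ prior × likelihood. Numerator for 2: 0.125·0.327079 = 0.0408848.
Normalizing constant: 0.875·0.145244 + 0.125·0.327079 = 0.167974.
P(2 | observation) = 0.0408848 / 0.167974 = 0.2434.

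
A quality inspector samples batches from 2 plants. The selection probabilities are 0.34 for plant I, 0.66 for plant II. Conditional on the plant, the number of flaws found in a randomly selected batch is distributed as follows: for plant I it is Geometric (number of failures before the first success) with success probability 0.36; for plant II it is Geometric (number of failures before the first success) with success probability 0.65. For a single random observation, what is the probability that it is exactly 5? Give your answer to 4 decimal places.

Conditional on each plant, P(X = 5): I: 0.0386547; II: 0.00341392.
By total probability, P(X = 5) = 0.34·0.0386547 + 0.66·0.00341392 = 0.0153958.

0.0154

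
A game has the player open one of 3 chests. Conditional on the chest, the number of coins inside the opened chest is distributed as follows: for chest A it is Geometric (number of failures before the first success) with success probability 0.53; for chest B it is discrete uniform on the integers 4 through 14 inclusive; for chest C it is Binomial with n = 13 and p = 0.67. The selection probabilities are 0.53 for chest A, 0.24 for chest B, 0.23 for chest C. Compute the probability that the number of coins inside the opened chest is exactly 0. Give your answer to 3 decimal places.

0.281

Conditional on each chest, P(X = 0): A: 0.53; B: 0; C: 5.50404e-07.
By total probability, P(X = 0) = 0.53·0.53 + 0.24·0 + 0.23·5.50404e-07 = 0.2809.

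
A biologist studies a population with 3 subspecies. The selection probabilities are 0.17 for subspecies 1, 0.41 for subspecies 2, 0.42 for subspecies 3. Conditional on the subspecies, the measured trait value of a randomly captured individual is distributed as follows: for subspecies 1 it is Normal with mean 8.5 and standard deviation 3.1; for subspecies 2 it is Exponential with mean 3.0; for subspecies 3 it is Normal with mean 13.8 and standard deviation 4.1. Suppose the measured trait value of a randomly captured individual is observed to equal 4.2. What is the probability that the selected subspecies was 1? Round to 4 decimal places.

Likelihoods f(4.2 | ·): 1: 0.0491755; 2: 0.082199; 3: 0.00627519.
Posterior ∝ prior × likelihood. Numerator for 1: 0.17·0.0491755 = 0.00835984.
Normalizing constant: 0.17·0.0491755 + 0.41·0.082199 + 0.42·0.00627519 = 0.044697.
P(1 | observation) = 0.00835984 / 0.044697 = 0.187034.

0.1870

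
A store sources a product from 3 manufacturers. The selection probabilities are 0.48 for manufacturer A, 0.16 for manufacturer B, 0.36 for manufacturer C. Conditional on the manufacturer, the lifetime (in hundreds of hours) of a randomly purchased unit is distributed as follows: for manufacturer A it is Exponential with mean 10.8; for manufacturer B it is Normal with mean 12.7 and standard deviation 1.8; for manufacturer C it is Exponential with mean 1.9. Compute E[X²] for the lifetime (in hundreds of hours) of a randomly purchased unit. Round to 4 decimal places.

For each component E[X²] = Var + (mean)², giving A: 233.28; B: 164.53; C: 7.22.
Overall E[X²] = 0.48·233.28 + 0.16·164.53 + 0.36·7.22 = 140.898.

140.8984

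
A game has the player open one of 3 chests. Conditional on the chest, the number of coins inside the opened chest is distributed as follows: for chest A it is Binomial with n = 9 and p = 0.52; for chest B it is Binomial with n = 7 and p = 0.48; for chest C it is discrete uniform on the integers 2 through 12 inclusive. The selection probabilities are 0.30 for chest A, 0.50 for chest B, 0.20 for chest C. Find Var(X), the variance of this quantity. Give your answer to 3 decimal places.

Per component, A: μ=4.68, E[X²]=24.1488; B: μ=3.36, E[X²]=13.0368; C: μ=7, E[X²]=59.
E[X] = 0.3·4.68 + 0.5·3.36 + 0.2·7 = 4.484.
E[X²] = 0.3·24.1488 + 0.5·13.0368 + 0.2·59 = 25.563.
Var(X) = E[X²] − (E[X])² = 25.563 − 20.1063 = 5.45678.

5.457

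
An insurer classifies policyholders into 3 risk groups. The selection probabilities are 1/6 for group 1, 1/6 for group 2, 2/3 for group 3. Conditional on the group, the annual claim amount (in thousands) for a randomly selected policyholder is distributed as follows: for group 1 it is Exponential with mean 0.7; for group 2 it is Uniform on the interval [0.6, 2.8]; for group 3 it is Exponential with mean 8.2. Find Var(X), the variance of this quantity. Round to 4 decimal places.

Per component, 1: μ=0.7, E[X²]=0.98; 2: μ=1.7, E[X²]=3.29333; 3: μ=8.2, E[X²]=134.48.
E[X] = 0.166667·0.7 + 0.166667·1.7 + 0.666667·8.2 = 5.86667.
E[X²] = 0.166667·0.98 + 0.166667·3.29333 + 0.666667·134.48 = 90.3656.
Var(X) = E[X²] − (E[X])² = 90.3656 − 34.4178 = 55.9478.

55.9478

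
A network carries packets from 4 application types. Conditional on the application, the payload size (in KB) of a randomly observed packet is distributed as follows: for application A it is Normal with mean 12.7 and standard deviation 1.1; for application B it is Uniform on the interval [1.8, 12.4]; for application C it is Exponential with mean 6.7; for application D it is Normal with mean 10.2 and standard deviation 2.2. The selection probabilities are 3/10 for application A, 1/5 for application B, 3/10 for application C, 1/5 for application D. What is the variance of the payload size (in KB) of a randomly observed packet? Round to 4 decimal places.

Per component, A: μ=12.7, E[X²]=162.5; B: μ=7.1, E[X²]=59.7733; C: μ=6.7, E[X²]=89.78; D: μ=10.2, E[X²]=108.88.
E[X] = 0.3·12.7 + 0.2·7.1 + 0.3·6.7 + 0.2·10.2 = 9.28.
E[X²] = 0.3·162.5 + 0.2·59.7733 + 0.3·89.78 + 0.2·108.88 = 109.415.
Var(X) = E[X²] − (E[X])² = 109.415 − 86.1184 = 23.2963.

23.2963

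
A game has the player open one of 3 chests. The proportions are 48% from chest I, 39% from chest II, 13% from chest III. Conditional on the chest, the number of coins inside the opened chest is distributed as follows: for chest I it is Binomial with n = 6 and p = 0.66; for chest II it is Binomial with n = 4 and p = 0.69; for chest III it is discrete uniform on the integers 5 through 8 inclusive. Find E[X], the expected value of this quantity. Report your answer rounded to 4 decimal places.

3.8222

Component means — I: 3.96; II: 2.76; III: 6.5.
E[X] = 0.48·3.96 + 0.39·2.76 + 0.13·6.5 = 3.8222.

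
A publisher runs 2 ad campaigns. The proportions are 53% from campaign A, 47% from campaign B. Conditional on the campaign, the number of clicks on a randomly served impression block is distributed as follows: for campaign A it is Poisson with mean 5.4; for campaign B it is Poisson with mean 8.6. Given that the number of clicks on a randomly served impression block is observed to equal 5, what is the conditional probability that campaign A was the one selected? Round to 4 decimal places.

Likelihoods P(X=5 | ·): A: 0.172821; B: 0.0721736.
Posterior ∝ prior × likelihood. Numerator for A: 0.53·0.172821 = 0.0915953.
Normalizing constant: 0.53·0.172821 + 0.47·0.0721736 = 0.125517.
P(A | observation) = 0.0915953 / 0.125517 = 0.729745.

0.7297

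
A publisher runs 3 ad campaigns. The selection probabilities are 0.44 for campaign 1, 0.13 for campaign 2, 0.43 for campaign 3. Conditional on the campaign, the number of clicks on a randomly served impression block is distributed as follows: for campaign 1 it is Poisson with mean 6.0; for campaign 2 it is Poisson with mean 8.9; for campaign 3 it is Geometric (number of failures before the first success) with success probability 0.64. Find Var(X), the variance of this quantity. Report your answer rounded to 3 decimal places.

Per component, 1: μ=6, E[X²]=42; 2: μ=8.9, E[X²]=88.11; 3: μ=0.5625, E[X²]=1.19531.
E[X] = 0.44·6 + 0.13·8.9 + 0.43·0.5625 = 4.03887.
E[X²] = 0.44·42 + 0.13·88.11 + 0.43·1.19531 = 30.4483.
Var(X) = E[X²] − (E[X])² = 30.4483 − 16.3125 = 14.1358.

14.136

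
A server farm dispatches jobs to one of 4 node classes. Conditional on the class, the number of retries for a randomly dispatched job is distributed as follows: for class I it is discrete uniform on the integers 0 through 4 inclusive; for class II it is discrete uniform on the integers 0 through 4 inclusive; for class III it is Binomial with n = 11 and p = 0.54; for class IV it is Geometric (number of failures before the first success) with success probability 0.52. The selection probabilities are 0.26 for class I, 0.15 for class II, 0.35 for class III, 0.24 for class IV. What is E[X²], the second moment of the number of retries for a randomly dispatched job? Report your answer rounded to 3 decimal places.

16.396

For each component E[X²] = Var + (mean)², giving I: 6; II: 6; III: 38.016; IV: 2.62722.
Overall E[X²] = 0.26·6 + 0.15·6 + 0.35·38.016 + 0.24·2.62722 = 16.3961.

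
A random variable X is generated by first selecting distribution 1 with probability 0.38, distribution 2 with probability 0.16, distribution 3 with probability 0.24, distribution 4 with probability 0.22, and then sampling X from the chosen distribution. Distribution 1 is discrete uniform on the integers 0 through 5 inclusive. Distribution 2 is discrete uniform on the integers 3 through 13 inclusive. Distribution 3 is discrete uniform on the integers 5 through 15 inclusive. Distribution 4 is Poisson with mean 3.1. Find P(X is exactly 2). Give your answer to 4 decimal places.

Conditional on each component, P(X = 2): 1: 0.166667; 2: 0; 3: 0; 4: 0.216461.
By total probability, P(X = 2) = 0.38·0.166667 + 0.16·0 + 0.24·0 + 0.22·0.216461 = 0.110955.

0.1110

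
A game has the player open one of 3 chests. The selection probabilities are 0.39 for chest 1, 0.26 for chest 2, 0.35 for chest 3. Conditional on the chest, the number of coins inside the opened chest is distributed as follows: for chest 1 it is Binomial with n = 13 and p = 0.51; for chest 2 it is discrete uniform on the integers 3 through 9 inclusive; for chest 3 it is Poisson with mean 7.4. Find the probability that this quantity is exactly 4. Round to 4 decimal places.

Conditional on each chest, P(X = 4): 1: 0.0787683; 2: 0.142857; 3: 0.0763724.
By total probability, P(X = 4) = 0.39·0.0787683 + 0.26·0.142857 + 0.35·0.0763724 = 0.0945928.

0.0946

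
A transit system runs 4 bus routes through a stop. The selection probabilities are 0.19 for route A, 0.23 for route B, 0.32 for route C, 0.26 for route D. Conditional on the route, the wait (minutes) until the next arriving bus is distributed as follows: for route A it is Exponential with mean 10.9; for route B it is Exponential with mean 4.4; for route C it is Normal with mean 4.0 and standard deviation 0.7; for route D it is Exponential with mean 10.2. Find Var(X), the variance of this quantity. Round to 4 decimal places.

64.2208

Per component, A: μ=10.9, E[X²]=237.62; B: μ=4.4, E[X²]=38.72; C: μ=4, E[X²]=16.49; D: μ=10.2, E[X²]=208.08.
E[X] = 0.19·10.9 + 0.23·4.4 + 0.32·4 + 0.26·10.2 = 7.015.
E[X²] = 0.19·237.62 + 0.23·38.72 + 0.32·16.49 + 0.26·208.08 = 113.431.
Var(X) = E[X²] − (E[X])² = 113.431 − 49.2102 = 64.2208.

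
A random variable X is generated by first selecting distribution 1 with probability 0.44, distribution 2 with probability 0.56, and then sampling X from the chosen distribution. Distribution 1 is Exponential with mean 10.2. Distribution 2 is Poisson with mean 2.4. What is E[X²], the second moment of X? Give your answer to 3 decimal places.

For each component E[X²] = Var + (mean)², giving 1: 208.08; 2: 8.16.
Overall E[X²] = 0.44·208.08 + 0.56·8.16 = 96.1248.

96.125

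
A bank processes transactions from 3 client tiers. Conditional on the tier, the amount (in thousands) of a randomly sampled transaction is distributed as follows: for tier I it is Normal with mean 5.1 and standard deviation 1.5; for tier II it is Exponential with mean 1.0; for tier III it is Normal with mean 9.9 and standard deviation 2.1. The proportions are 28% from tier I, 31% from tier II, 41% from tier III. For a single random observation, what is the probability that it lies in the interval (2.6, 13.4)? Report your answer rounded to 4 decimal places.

0.6799

Conditional on each tier, P(2.6 < X < 13.4): I: 0.95221; II: 0.0742721; III: 0.951955.
By total probability, P(2.6 < X < 13.4) = 0.28·0.95221 + 0.31·0.0742721 + 0.41·0.951955 = 0.679945.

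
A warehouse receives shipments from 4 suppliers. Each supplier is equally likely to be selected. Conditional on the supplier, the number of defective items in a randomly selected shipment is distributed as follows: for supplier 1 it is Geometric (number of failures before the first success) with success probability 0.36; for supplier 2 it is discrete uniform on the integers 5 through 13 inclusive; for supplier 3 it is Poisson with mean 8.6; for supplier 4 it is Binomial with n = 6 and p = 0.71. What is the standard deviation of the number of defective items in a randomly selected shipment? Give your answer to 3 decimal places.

3.809

Per component, 1: μ=1.77778, E[X²]=8.09877; 2: μ=9, E[X²]=87.6667; 3: μ=8.6, E[X²]=82.56; 4: μ=4.26, E[X²]=19.383.
E[X] = 0.25·1.77778 + 0.25·9 + 0.25·8.6 + 0.25·4.26 = 5.90944.
E[X²] = 0.25·8.09877 + 0.25·87.6667 + 0.25·82.56 + 0.25·19.383 = 49.4271.
Var(X) = E[X²] − (E[X])² = 49.4271 − 34.9215 = 14.5056.
SD(X) = √14.5056 = 3.80862.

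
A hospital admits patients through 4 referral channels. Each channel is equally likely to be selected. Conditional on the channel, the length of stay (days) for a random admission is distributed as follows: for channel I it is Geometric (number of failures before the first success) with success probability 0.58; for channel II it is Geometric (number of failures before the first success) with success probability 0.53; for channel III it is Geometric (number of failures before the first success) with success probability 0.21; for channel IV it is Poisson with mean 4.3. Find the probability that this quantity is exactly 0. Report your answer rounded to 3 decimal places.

Conditional on each channel, P(X = 0): I: 0.58; II: 0.53; III: 0.21; IV: 0.0135686.
By total probability, P(X = 0) = 0.25·0.58 + 0.25·0.53 + 0.25·0.21 + 0.25·0.0135686 = 0.333392.

0.333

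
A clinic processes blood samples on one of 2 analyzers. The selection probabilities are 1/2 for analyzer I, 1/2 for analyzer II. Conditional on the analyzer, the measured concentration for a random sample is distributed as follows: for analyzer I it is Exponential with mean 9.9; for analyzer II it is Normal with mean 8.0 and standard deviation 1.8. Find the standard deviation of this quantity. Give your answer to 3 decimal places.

Per component, I: μ=9.9, E[X²]=196.02; II: μ=8, E[X²]=67.24.
E[X] = 0.5·9.9 + 0.5·8 = 8.95.
E[X²] = 0.5·196.02 + 0.5·67.24 = 131.63.
Var(X) = E[X²] − (E[X])² = 131.63 − 80.1025 = 51.5275.
SD(X) = √51.5275 = 7.17827.

7.178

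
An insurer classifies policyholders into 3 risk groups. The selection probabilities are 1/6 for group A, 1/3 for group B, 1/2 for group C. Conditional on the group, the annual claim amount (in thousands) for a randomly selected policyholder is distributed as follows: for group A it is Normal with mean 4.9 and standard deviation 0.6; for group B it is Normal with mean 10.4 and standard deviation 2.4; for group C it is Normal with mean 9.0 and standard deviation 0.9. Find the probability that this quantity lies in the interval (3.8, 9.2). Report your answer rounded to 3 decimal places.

Conditional on each group, P(3.8 < X < 9.2): A: 0.966623; B: 0.305558; C: 0.58793.
By total probability, P(3.8 < X < 9.2) = 0.166667·0.966623 + 0.333333·0.305558 + 0.5·0.58793 = 0.556921.

0.557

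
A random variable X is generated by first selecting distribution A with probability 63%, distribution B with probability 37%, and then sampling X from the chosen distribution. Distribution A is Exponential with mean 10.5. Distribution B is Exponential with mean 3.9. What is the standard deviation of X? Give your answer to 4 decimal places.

Per component, A: μ=10.5, E[X²]=220.5; B: μ=3.9, E[X²]=30.42.
E[X] = 0.63·10.5 + 0.37·3.9 = 8.058.
E[X²] = 0.63·220.5 + 0.37·30.42 = 150.17.
Var(X) = E[X²] − (E[X])² = 150.17 − 64.9314 = 85.239.
SD(X) = √85.239 = 9.2325.

9.2325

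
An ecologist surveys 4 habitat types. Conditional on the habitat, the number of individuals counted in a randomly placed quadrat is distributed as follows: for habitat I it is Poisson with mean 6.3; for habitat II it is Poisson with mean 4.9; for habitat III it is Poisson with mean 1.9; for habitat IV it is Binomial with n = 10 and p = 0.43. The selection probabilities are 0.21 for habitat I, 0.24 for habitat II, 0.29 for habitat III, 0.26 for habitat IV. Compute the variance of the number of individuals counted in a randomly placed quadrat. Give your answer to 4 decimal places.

Per component, I: μ=6.3, E[X²]=45.99; II: μ=4.9, E[X²]=28.91; III: μ=1.9, E[X²]=5.51; IV: μ=4.3, E[X²]=20.941.
E[X] = 0.21·6.3 + 0.24·4.9 + 0.29·1.9 + 0.26·4.3 = 4.168.
E[X²] = 0.21·45.99 + 0.24·28.91 + 0.29·5.51 + 0.26·20.941 = 23.6389.
Var(X) = E[X²] − (E[X])² = 23.6389 − 17.3722 = 6.26664.

6.2666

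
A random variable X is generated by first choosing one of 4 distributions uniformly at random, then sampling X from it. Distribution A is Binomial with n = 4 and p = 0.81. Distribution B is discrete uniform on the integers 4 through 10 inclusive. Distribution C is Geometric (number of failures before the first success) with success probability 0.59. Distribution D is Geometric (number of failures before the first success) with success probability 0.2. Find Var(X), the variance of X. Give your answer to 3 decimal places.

Per component, A: μ=3.24, E[X²]=11.1132; B: μ=7, E[X²]=53; C: μ=0.694915, E[X²]=1.66073; D: μ=4, E[X²]=36.
E[X] = 0.25·3.24 + 0.25·7 + 0.25·0.694915 + 0.25·4 = 3.73373.
E[X²] = 0.25·11.1132 + 0.25·53 + 0.25·1.66073 + 0.25·36 = 25.4435.
Var(X) = E[X²] − (E[X])² = 25.4435 − 13.9407 = 11.5028.

11.503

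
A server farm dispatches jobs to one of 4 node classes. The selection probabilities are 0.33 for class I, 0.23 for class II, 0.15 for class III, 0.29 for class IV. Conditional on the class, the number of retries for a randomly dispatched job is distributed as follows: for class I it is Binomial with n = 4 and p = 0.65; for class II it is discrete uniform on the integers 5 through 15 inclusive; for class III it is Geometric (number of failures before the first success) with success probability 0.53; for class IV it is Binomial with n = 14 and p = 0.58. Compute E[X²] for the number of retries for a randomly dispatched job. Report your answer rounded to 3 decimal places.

48.310

For each component E[X²] = Var + (mean)², giving I: 7.67; II: 110; III: 2.45959; IV: 69.3448.
Overall E[X²] = 0.33·7.67 + 0.23·110 + 0.15·2.45959 + 0.29·69.3448 = 48.31.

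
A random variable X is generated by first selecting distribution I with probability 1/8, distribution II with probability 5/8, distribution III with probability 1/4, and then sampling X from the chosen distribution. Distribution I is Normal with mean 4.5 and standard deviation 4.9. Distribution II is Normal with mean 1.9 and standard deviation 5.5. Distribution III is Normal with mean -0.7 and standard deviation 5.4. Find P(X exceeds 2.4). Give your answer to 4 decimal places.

0.4438

Conditional on each component, P(X > 2.4): I: 0.665882; II: 0.463782; III: 0.282959.
By total probability, P(X > 2.4) = 0.125·0.665882 + 0.625·0.463782 + 0.25·0.282959 = 0.443839.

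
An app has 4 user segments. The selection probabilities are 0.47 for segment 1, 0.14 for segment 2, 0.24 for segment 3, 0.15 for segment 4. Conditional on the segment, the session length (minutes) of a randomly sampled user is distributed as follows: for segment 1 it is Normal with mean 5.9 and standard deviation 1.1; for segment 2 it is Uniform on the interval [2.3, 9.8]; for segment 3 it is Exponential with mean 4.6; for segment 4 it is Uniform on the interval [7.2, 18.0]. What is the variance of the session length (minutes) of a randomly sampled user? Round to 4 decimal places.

Per component, 1: μ=5.9, E[X²]=36.02; 2: μ=6.05, E[X²]=41.29; 3: μ=4.6, E[X²]=42.32; 4: μ=12.6, E[X²]=168.48.
E[X] = 0.47·5.9 + 0.14·6.05 + 0.24·4.6 + 0.15·12.6 = 6.614.
E[X²] = 0.47·36.02 + 0.14·41.29 + 0.24·42.32 + 0.15·168.48 = 58.1388.
Var(X) = E[X²] − (E[X])² = 58.1388 − 43.745 = 14.3938.

14.3938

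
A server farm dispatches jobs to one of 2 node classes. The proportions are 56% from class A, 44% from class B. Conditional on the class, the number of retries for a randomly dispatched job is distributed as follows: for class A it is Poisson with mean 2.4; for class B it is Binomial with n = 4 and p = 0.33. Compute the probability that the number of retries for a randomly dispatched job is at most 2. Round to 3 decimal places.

0.711

Conditional on each class, P(X ≤ 2): A: 0.569709; B: 0.89183.
By total probability, P(X ≤ 2) = 0.56·0.569709 + 0.44·0.89183 = 0.711442.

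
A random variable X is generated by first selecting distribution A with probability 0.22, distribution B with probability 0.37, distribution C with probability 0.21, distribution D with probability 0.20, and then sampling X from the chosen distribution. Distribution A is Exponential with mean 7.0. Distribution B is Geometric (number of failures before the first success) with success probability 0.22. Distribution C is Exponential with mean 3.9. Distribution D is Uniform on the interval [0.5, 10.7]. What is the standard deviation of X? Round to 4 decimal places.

4.8596

Per component, A: μ=7, E[X²]=98; B: μ=3.54545, E[X²]=28.686; C: μ=3.9, E[X²]=30.42; D: μ=5.6, E[X²]=40.03.
E[X] = 0.22·7 + 0.37·3.54545 + 0.21·3.9 + 0.2·5.6 = 4.79082.
E[X²] = 0.22·98 + 0.37·28.686 + 0.21·30.42 + 0.2·40.03 = 46.568.
Var(X) = E[X²] − (E[X])² = 46.568 − 22.9519 = 23.6161.
SD(X) = √23.6161 = 4.85964.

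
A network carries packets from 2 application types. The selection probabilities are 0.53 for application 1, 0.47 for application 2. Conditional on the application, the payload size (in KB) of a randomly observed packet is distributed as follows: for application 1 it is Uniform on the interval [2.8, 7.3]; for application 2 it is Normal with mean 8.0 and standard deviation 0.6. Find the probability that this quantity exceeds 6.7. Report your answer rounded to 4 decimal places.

Conditional on each application, P(X > 6.7): 1: 0.133333; 2: 0.98487.
By total probability, P(X > 6.7) = 0.53·0.133333 + 0.47·0.98487 = 0.533556.

0.5336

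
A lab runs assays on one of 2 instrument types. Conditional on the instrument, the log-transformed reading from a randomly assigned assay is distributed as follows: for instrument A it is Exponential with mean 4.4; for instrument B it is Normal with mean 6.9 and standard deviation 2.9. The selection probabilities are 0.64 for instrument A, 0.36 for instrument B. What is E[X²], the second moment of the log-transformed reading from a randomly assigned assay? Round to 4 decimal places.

44.9480

For each component E[X²] = Var + (mean)², giving A: 38.72; B: 56.02.
Overall E[X²] = 0.64·38.72 + 0.36·56.02 = 44.948.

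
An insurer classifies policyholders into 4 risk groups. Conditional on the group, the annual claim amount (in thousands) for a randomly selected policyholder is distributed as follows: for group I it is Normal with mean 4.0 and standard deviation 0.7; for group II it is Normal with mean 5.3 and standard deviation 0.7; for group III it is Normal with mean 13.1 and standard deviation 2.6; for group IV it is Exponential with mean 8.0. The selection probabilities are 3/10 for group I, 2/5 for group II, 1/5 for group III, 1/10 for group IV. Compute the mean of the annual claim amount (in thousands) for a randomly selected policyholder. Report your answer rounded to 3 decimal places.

Component means — I: 4; II: 5.3; III: 13.1; IV: 8.
E[X] = 0.3·4 + 0.4·5.3 + 0.2·13.1 + 0.1·8 = 6.74.

6.740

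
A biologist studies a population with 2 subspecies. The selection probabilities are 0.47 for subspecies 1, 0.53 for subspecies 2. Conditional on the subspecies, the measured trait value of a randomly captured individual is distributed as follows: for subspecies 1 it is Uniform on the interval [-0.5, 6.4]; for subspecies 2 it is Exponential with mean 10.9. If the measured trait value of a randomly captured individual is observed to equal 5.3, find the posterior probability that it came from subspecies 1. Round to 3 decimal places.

0.695

Likelihoods f(5.3 | ·): 1: 0.144928; 2: 0.0564161.
Posterior ∝ prior × likelihood. Numerator for 1: 0.47·0.144928 = 0.0681159.
Normalizing constant: 0.47·0.144928 + 0.53·0.0564161 = 0.0980165.
P(1 | observation) = 0.0681159 / 0.0980165 = 0.694944.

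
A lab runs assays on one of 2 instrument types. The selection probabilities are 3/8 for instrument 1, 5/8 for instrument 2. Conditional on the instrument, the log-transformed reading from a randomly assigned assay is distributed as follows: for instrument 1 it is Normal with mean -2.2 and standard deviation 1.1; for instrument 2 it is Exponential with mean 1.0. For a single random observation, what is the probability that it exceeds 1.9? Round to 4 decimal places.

Conditional on each instrument, P(X > 1.9): 1: 9.67815e-05; 2: 0.149569.
By total probability, P(X > 1.9) = 0.375·9.67815e-05 + 0.625·0.149569 = 0.0935167.

0.0935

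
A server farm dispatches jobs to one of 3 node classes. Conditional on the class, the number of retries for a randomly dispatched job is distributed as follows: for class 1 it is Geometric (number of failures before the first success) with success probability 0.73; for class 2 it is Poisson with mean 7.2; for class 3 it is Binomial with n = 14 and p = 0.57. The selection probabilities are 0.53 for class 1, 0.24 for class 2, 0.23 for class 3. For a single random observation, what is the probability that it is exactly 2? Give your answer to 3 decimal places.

0.033

Conditional on each class, P(X = 2): 1: 0.053217; 2: 0.0193515; 3: 0.00118144.
By total probability, P(X = 2) = 0.53·0.053217 + 0.24·0.0193515 + 0.23·0.00118144 = 0.0331211.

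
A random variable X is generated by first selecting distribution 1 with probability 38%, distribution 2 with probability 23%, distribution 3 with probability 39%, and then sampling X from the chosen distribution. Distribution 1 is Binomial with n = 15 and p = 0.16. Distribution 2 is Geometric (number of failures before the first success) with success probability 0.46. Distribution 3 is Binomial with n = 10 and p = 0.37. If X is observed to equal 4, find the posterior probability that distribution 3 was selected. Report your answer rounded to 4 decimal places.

0.6195

Likelihoods P(X=4 | ·): 1: 0.131427; 2: 0.0391141; 3: 0.246076.
Posterior ∝ prior × likelihood. Numerator for 3: 0.39·0.246076 = 0.0959697.
Normalizing constant: 0.38·0.131427 + 0.23·0.0391141 + 0.39·0.246076 = 0.154908.
P(3 | observation) = 0.0959697 / 0.154908 = 0.619526.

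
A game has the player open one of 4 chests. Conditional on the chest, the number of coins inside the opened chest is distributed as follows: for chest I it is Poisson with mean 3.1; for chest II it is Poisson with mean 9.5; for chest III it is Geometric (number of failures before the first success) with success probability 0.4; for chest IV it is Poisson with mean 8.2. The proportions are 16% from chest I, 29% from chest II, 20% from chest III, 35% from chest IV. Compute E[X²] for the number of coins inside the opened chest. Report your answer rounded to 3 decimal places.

58.565

For each component E[X²] = Var + (mean)², giving I: 12.71; II: 99.75; III: 6; IV: 75.44.
Overall E[X²] = 0.16·12.71 + 0.29·99.75 + 0.2·6 + 0.35·75.44 = 58.5651.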